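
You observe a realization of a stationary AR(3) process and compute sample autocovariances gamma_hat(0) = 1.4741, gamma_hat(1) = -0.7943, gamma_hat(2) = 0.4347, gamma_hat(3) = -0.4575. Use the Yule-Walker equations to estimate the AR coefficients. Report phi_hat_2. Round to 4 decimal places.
\hat\phi_{2} = -0.1060

The Yule-Walker equations for an AR(p) process read, in matrix form,
  Gamma_p phi = r_p,   with   (Gamma_p)_{ij} = gamma(|i - j|),
                       (r_p)_i = gamma(i),   i,j = 1..p.
Substitute the sample gammas (Toeplitz matrix and right-hand side of size 3):
  Gamma_p = [[1.4741, -0.7943, 0.4347], [-0.7943, 1.4741, -0.7943], [0.4347, -0.7943, 1.4741]]
  r_p     = [-0.7943, 0.4347, -0.4575]
Written out (R1..R3):
  (R1) 1.4741 phi_1 - 0.7943 phi_2 + 0.4347 phi_3 = -0.7943
  (R2) -0.7943 phi_1 + 1.4741 phi_2 - 0.7943 phi_3 = 0.4347
  (R3) 0.4347 phi_1 - 0.7943 phi_2 + 1.4741 phi_3 = -0.4575
Gaussian elimination:
  R2 <- R2 - (-0.7943/1.4741) R1 = R2 - (-0.538837) R1:  1.046102 phi_2 - 0.560067 phi_3 = 0.006702
  R3 <- R3 - (0.4347/1.4741) R1 = R3 - (0.294892) R1:  -0.560067 phi_2 + 1.345911 phi_3 = -0.223267
  R3 <- R3 - (-0.560067/1.046102) R2 = R3 - (-0.535385) R2:  1.046059 phi_3 = -0.21968
Back-substitution:
  phi_hat_3 = -0.21968 / 1.046059 = -0.210007
  phi_hat_2 = (0.006702 - (-0.560067)(-0.210007)) / 1.046102 = -0.106028
  phi_hat_1 = (-0.7943 - (-0.7943)(-0.106028) - (0.4347)(-0.210007)) / 1.4741 = -0.53404
So phi_hat = [-0.5340, -0.1060, -0.2100].
Therefore phi_hat_2 = -0.1060.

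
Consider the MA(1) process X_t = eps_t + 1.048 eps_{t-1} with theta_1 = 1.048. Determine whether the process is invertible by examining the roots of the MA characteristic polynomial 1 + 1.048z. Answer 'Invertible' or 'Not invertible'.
\text{Not invertible}

The MA(q) characteristic polynomial is P(z) = 1 + 1.048z.
Invertibility requires all roots to lie outside the unit circle, i.e. |z| > 1 for every root.
This is linear in z: 1 + (1.048) z = 0  =>  z = -1/(1.048) = -0.954198,  |z| = 0.954198.
Moduli of all roots: 0.9542.
All moduli strictly greater than 1? No.
Verdict: Not invertible.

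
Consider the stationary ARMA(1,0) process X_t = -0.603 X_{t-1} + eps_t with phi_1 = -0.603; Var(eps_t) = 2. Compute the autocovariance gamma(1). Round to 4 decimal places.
\gamma(1) = -1.8951

Multiply the model equation by X_{t-k} and take expectations. With theta_0 = psi_0 = 1 and psi_j the MA(infinity) weights, this gives
  gamma(k) - sum_i phi_i gamma(k-i) = c_k,
  c_k = sigma^2 * sum_{j=k..q} theta_j psi_{j-k}   (c_k = 0 for k > q),
using gamma(-m) = gamma(m).
Pure AR (q = 0): c_0 = sigma^2 = 2, c_k = 0 for k >= 1.
Equations for k = 0 and k = 1 (AR order 1):
  gamma(0) = phi_1 gamma(1) + c_0
  gamma(1) = phi_1 gamma(0) + c_1
Substituting the second into the first: gamma(0) (1 - phi_1^2) = c_0 + phi_1 c_1, so
  gamma(0) = c_0 / (1 - phi_1^2) = 2 / (1 - (-0.603)^2) = 2 / 0.636391 = 3.142722.
  gamma(1) = phi_1 gamma(0) = (-0.603)(3.142722) = -1.895061.
Therefore gamma(1) = -1.8951 (to 4 decimal places).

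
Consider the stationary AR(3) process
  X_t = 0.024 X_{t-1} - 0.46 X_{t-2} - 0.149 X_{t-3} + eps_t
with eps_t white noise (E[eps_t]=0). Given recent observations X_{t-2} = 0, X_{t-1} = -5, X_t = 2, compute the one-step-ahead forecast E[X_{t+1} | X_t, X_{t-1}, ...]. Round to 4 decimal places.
E[X_{t+1} \mid \mathcal F_t] = 2.3480

For an AR(p) model X_t = c + sum_i phi_i X_{t-i} + eps_t, the
one-step-ahead conditional mean is
  E[X_{t+1} | X_t, ...] = c + sum_i phi_i X_{t+1-i}.
Substitute known values:
  E[X_{t+1} | ...] = (0.024) * (2) + (-0.46) * (-5) + (-0.149) * (0)
                   = 2.3480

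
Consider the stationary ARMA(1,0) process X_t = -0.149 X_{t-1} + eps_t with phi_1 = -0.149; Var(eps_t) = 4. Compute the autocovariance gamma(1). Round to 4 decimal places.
\gamma(1) = -0.6095

Multiply the model equation by X_{t-k} and take expectations. With theta_0 = psi_0 = 1 and psi_j the MA(infinity) weights, this gives
  gamma(k) - sum_i phi_i gamma(k-i) = c_k,
  c_k = sigma^2 * sum_{j=k..q} theta_j psi_{j-k}   (c_k = 0 for k > q),
using gamma(-m) = gamma(m).
Pure AR (q = 0): c_0 = sigma^2 = 4, c_k = 0 for k >= 1.
Equations for k = 0 and k = 1 (AR order 1):
  gamma(0) = phi_1 gamma(1) + c_0
  gamma(1) = phi_1 gamma(0) + c_1
Substituting the second into the first: gamma(0) (1 - phi_1^2) = c_0 + phi_1 c_1, so
  gamma(0) = c_0 / (1 - phi_1^2) = 4 / (1 - (-0.149)^2) = 4 / 0.977799 = 4.09082.
  gamma(1) = phi_1 gamma(0) = (-0.149)(4.09082) = -0.609532.
Therefore gamma(1) = -0.6095 (to 4 decimal places).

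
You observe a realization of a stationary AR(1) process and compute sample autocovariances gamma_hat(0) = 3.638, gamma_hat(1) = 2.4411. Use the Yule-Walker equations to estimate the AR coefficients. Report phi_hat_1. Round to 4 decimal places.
\hat\phi_{1} = 0.6710

The Yule-Walker equations for an AR(p) process read, in matrix form,
  Gamma_p phi = r_p,   with   (Gamma_p)_{ij} = gamma(|i - j|),
                       (r_p)_i = gamma(i),   i,j = 1..p.
Substitute the sample gammas (Toeplitz matrix and right-hand side of size 1):
  Gamma_p = [[3.638]]
  r_p     = [2.4411]
With p = 1 this is the single equation gamma(0) phi_1 = gamma(1):
  phi_hat_1 = gamma(1) / gamma(0) = 2.4411 / 3.638 = 0.6710.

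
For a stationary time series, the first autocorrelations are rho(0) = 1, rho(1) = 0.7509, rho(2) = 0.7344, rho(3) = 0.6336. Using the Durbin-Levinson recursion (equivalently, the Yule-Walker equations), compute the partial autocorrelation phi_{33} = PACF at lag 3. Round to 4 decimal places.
\phi_{33} = 0.0112

The PACF at lag k is phi_{kk}, the last component of the solution
to the Yule-Walker system G_k phi = r_k where
  (G_k)_{ij} = rho(|i - j|), (r_k)_i = rho(i), i,j = 1..k.
Equivalently, Durbin-Levinson gives phi_{kk} iteratively:
  phi_{11} = rho(1)
  phi_{kk} = [rho(k) - sum_{j=1..k-1} phi_{k-1,j} rho(k-j)]
            / [1 - sum_{j=1..k-1} phi_{k-1,j} rho(j)],
  phi_{k,j} = phi_{k-1,j} - phi_{kk} phi_{k-1,k-j},  j = 1..k-1.
Step k = 1:
  phi_11 = rho(1) = 0.7509.
Step k = 2:
  phi_22 = [rho(2) - phi_11 rho(1)] / [1 - phi_11 rho(1)] = [0.7344 - (0.7509)(0.7509)] / [1 - (0.7509)(0.7509)]
         = 0.17054919 / 0.43614919 = 0.391034.
  Update: phi_21 = phi_11 - phi_22 phi_11 = 0.7509 - (0.391034)(0.7509) = 0.457273.
Step k = 3:
  phi_33 = [rho(3) - phi_21 rho(2) - phi_22 rho(1)] / [1 - phi_21 rho(1) - phi_22 rho(2)]
    numerator   = 0.6336 - (0.457273)(0.7344) - (0.391034)(0.7509) = 0.00415158
    denominator = 1 - (0.457273)(0.7509) - (0.391034)(0.7344) = 0.36945865
  phi_33 = 0.00415158 / 0.36945865 = 0.0112.
Therefore phi_{33} = 0.0112.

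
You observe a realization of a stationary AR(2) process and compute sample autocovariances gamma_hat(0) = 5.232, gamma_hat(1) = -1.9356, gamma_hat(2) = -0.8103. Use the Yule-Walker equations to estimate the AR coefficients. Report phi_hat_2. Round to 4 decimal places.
\hat\phi_{2} = -0.3380

The Yule-Walker equations for an AR(p) process read, in matrix form,
  Gamma_p phi = r_p,   with   (Gamma_p)_{ij} = gamma(|i - j|),
                       (r_p)_i = gamma(i),   i,j = 1..p.
Substitute the sample gammas (Toeplitz matrix and right-hand side of size 2):
  Gamma_p = [[5.232, -1.9356], [-1.9356, 5.232]]
  r_p     = [-1.9356, -0.8103]
Written out:
  5.232 phi_1 - 1.9356 phi_2 = -1.9356
  -1.9356 phi_1 + 5.232 phi_2 = -0.8103
Solve by Cramer's rule:
  det = gamma(0)^2 - gamma(1)^2 = (5.232)^2 - (-1.9356)^2 = 27.373824 - 3.74654736 = 23.62727664
  phi_hat_1 = [gamma(1) gamma(0) - gamma(1) gamma(2)] / det = [(-1.9356)(5.232) - (-1.9356)(-0.8103)] / 23.62727664 = -11.69547588 / 23.62727664 = -0.495
  phi_hat_2 = [gamma(0) gamma(2) - gamma(1)^2] / det = [(5.232)(-0.8103) - (-1.9356)^2] / 23.62727664 = -7.98603696 / 23.62727664 = -0.338
So phi_hat = [-0.4950, -0.3380].
Therefore phi_hat_2 = -0.3380.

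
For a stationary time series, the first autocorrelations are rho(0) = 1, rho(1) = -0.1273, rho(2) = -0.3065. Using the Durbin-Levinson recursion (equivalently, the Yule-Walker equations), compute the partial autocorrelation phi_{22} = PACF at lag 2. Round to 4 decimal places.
\phi_{22} = -0.3280

The PACF at lag k is phi_{kk}, the last component of the solution
to the Yule-Walker system G_k phi = r_k where
  (G_k)_{ij} = rho(|i - j|), (r_k)_i = rho(i), i,j = 1..k.
Equivalently, Durbin-Levinson gives phi_{kk} iteratively:
  phi_{11} = rho(1)
  phi_{kk} = [rho(k) - sum_{j=1..k-1} phi_{k-1,j} rho(k-j)]
            / [1 - sum_{j=1..k-1} phi_{k-1,j} rho(j)],
  phi_{k,j} = phi_{k-1,j} - phi_{kk} phi_{k-1,k-j},  j = 1..k-1.
Step k = 1:
  phi_11 = rho(1) = -0.1273.
Step k = 2:
  phi_22 = [rho(2) - phi_11 rho(1)] / [1 - phi_11 rho(1)] = [-0.3065 - (-0.1273)(-0.1273)] / [1 - (-0.1273)(-0.1273)]
         = -0.32270529 / 0.98379471 = -0.328.
Therefore phi_{22} = -0.3280.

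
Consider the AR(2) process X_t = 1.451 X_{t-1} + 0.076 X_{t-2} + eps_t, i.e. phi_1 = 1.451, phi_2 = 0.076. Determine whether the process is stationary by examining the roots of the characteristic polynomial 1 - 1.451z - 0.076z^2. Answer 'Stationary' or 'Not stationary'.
\text{Not stationary}

The AR(p) characteristic polynomial is P(z) = 1 - 1.451z - 0.076z^2.
Stationarity requires all roots to lie outside the unit circle, i.e. |z| > 1 for every root.
Set 1 + (-1.451) z + (-0.076) z^2 = 0, i.e. a z^2 + b z + c = 0 with a = -0.076, b = -1.451, c = 1.
Discriminant D = b^2 - 4ac = (-1.451)^2 - 4*(-0.076)*1 = 2.105401 - (-0.304) = 2.409401.
D >= 0, so the roots are real: z = (-b +/- sqrt(D)) / (2a) = (1.451 +/- 1.552225) / (-0.152).
  z_1 = (1.451 + 1.552225) / (-0.152) = -19.7581,   |z_1| = 19.7581.
  z_2 = (1.451 - 1.552225) / (-0.152) = 0.666,   |z_2| = 0.666.
Moduli of all roots: 19.7581, 0.6660.
All moduli strictly greater than 1? No.
Verdict: Not stationary.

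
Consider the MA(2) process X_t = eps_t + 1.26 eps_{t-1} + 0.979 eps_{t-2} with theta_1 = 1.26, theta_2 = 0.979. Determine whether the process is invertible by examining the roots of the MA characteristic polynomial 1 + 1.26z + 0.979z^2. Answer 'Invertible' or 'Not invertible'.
\text{Invertible}

The MA(q) characteristic polynomial is P(z) = 1 + 1.26z + 0.979z^2.
Invertibility requires all roots to lie outside the unit circle, i.e. |z| > 1 for every root.
Set 1 + (1.26) z + (0.979) z^2 = 0, i.e. a z^2 + b z + c = 0 with a = 0.979, b = 1.26, c = 1.
Discriminant D = b^2 - 4ac = (1.26)^2 - 4*(0.979)*1 = 1.5876 - (3.916) = -2.3284.
D < 0, so the roots are the complex-conjugate pair z = (-b +/- i sqrt(-D)) / (2a) = -0.6435 +/- 0.7793i.
For a conjugate pair |z|^2 = z * conj(z) = (product of roots) = c/a = 1/(0.979) = 1.02145, so |z| = sqrt(1.02145) = 1.0107 for both roots.
Moduli of all roots: 1.0107, 1.0107.
All moduli strictly greater than 1? Yes.
Verdict: Invertible.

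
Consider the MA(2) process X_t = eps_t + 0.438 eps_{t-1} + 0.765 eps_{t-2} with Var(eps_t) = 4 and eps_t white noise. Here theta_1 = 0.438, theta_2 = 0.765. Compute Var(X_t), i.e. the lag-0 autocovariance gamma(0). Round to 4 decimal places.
\gamma(0) = 7.1083

For an MA(q) process X_t = eps_t + sum_i theta_i eps_{t-i} with
Var(eps_t) = sigma^2, the variance is
  gamma(0) = sigma^2 * (1 + sum_i theta_i^2).
  sum_i theta_i^2 = (0.438)^2 + (0.765)^2 = 0.191844 + 0.585225 = 0.777069.
  gamma(0) = 4 * (1 + 0.777069) = 4 * 1.777069 = 7.108276, which rounds to 7.1083.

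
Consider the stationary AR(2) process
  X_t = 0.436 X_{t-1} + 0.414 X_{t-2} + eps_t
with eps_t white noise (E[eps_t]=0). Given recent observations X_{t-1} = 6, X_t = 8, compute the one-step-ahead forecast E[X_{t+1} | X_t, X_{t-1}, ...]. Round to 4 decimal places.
E[X_{t+1} \mid \mathcal F_t] = 5.9720

For an AR(p) model X_t = c + sum_i phi_i X_{t-i} + eps_t, the
one-step-ahead conditional mean is
  E[X_{t+1} | X_t, ...] = c + sum_i phi_i X_{t+1-i}.
Substitute known values:
  E[X_{t+1} | ...] = (0.436) * (8) + (0.414) * (6)
                   = 5.9720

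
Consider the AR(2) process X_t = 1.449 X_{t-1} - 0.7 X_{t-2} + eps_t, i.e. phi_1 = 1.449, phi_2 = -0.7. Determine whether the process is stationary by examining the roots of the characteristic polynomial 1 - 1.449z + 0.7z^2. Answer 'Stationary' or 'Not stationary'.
\text{Stationary}

The AR(p) characteristic polynomial is P(z) = 1 - 1.449z + 0.7z^2.
Stationarity requires all roots to lie outside the unit circle, i.e. |z| > 1 for every root.
Set 1 + (-1.449) z + (0.7) z^2 = 0, i.e. a z^2 + b z + c = 0 with a = 0.7, b = -1.449, c = 1.
Discriminant D = b^2 - 4ac = (-1.449)^2 - 4*(0.7)*1 = 2.099601 - (2.8) = -0.700399.
D < 0, so the roots are the complex-conjugate pair z = (-b +/- i sqrt(-D)) / (2a) = 1.035 +/- 0.5978i.
For a conjugate pair |z|^2 = z * conj(z) = (product of roots) = c/a = 1/(0.7) = 1.428571, so |z| = sqrt(1.428571) = 1.1952 for both roots.
Moduli of all roots: 1.1952, 1.1952.
All moduli strictly greater than 1? Yes.
Verdict: Stationary.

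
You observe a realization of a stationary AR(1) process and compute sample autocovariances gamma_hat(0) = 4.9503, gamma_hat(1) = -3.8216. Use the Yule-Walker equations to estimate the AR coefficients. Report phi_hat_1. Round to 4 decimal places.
\hat\phi_{1} = -0.7720

The Yule-Walker equations for an AR(p) process read, in matrix form,
  Gamma_p phi = r_p,   with   (Gamma_p)_{ij} = gamma(|i - j|),
                       (r_p)_i = gamma(i),   i,j = 1..p.
Substitute the sample gammas (Toeplitz matrix and right-hand side of size 1):
  Gamma_p = [[4.9503]]
  r_p     = [-3.8216]
With p = 1 this is the single equation gamma(0) phi_1 = gamma(1):
  phi_hat_1 = gamma(1) / gamma(0) = -3.8216 / 4.9503 = -0.7720.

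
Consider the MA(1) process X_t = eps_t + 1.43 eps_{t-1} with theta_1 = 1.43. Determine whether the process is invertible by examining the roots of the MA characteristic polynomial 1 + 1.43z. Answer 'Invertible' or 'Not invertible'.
\text{Not invertible}

The MA(q) characteristic polynomial is P(z) = 1 + 1.43z.
Invertibility requires all roots to lie outside the unit circle, i.e. |z| > 1 for every root.
This is linear in z: 1 + (1.43) z = 0  =>  z = -1/(1.43) = -0.699301,  |z| = 0.699301.
Moduli of all roots: 0.6993.
All moduli strictly greater than 1? No.
Verdict: Not invertible.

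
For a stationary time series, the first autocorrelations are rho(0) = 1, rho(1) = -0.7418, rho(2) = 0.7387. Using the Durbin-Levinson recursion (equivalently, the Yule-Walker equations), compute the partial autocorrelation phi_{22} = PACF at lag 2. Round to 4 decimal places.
\phi_{22} = 0.4190

The PACF at lag k is phi_{kk}, the last component of the solution
to the Yule-Walker system G_k phi = r_k where
  (G_k)_{ij} = rho(|i - j|), (r_k)_i = rho(i), i,j = 1..k.
Equivalently, Durbin-Levinson gives phi_{kk} iteratively:
  phi_{11} = rho(1)
  phi_{kk} = [rho(k) - sum_{j=1..k-1} phi_{k-1,j} rho(k-j)]
            / [1 - sum_{j=1..k-1} phi_{k-1,j} rho(j)],
  phi_{k,j} = phi_{k-1,j} - phi_{kk} phi_{k-1,k-j},  j = 1..k-1.
Step k = 1:
  phi_11 = rho(1) = -0.7418.
Step k = 2:
  phi_22 = [rho(2) - phi_11 rho(1)] / [1 - phi_11 rho(1)] = [0.7387 - (-0.7418)(-0.7418)] / [1 - (-0.7418)(-0.7418)]
         = 0.18843276 / 0.44973276 = 0.419.
Therefore phi_{22} = 0.4190.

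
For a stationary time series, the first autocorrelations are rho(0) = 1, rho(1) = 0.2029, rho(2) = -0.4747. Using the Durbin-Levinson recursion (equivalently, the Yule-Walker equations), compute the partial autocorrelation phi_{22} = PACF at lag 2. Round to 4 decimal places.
\phi_{22} = -0.5380

The PACF at lag k is phi_{kk}, the last component of the solution
to the Yule-Walker system G_k phi = r_k where
  (G_k)_{ij} = rho(|i - j|), (r_k)_i = rho(i), i,j = 1..k.
Equivalently, Durbin-Levinson gives phi_{kk} iteratively:
  phi_{11} = rho(1)
  phi_{kk} = [rho(k) - sum_{j=1..k-1} phi_{k-1,j} rho(k-j)]
            / [1 - sum_{j=1..k-1} phi_{k-1,j} rho(j)],
  phi_{k,j} = phi_{k-1,j} - phi_{kk} phi_{k-1,k-j},  j = 1..k-1.
Step k = 1:
  phi_11 = rho(1) = 0.2029.
Step k = 2:
  phi_22 = [rho(2) - phi_11 rho(1)] / [1 - phi_11 rho(1)] = [-0.4747 - (0.2029)(0.2029)] / [1 - (0.2029)(0.2029)]
         = -0.51586841 / 0.95883159 = -0.538.
Therefore phi_{22} = -0.5380.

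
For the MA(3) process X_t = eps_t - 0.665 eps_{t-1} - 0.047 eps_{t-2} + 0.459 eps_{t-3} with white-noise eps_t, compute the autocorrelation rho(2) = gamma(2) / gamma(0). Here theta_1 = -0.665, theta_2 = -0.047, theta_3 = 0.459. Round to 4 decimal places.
\rho(2) = -0.2128

For an MA(q) process with theta_0 = 1, the autocovariance is
  gamma(k) = sigma^2 * sum_{i=0..q-k} theta_i * theta_{i+k},
and rho(k) = gamma(k) / gamma(0). Sigma^2 cancels.
  numerator   = (1)*(-0.047) + (-0.665)*(0.459) = -0.352235.
  denominator = (1)^2 + (-0.665)^2 + (-0.047)^2 + (0.459)^2 = 1.655115.
  rho(2) = -0.352235 / 1.655115 = -0.2128.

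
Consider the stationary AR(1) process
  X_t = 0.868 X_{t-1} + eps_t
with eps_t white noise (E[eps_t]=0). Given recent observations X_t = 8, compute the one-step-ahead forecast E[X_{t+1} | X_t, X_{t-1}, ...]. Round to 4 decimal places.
E[X_{t+1} \mid \mathcal F_t] = 6.9440

For an AR(p) model X_t = c + sum_i phi_i X_{t-i} + eps_t, the
one-step-ahead conditional mean is
  E[X_{t+1} | X_t, ...] = c + sum_i phi_i X_{t+1-i}.
Substitute known values:
  E[X_{t+1} | ...] = (0.868) * (8)
                   = 6.9440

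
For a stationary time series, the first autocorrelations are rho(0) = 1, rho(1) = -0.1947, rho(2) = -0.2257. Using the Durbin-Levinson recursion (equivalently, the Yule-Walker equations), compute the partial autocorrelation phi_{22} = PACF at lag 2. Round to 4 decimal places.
\phi_{22} = -0.2740

The PACF at lag k is phi_{kk}, the last component of the solution
to the Yule-Walker system G_k phi = r_k where
  (G_k)_{ij} = rho(|i - j|), (r_k)_i = rho(i), i,j = 1..k.
Equivalently, Durbin-Levinson gives phi_{kk} iteratively:
  phi_{11} = rho(1)
  phi_{kk} = [rho(k) - sum_{j=1..k-1} phi_{k-1,j} rho(k-j)]
            / [1 - sum_{j=1..k-1} phi_{k-1,j} rho(j)],
  phi_{k,j} = phi_{k-1,j} - phi_{kk} phi_{k-1,k-j},  j = 1..k-1.
Step k = 1:
  phi_11 = rho(1) = -0.1947.
Step k = 2:
  phi_22 = [rho(2) - phi_11 rho(1)] / [1 - phi_11 rho(1)] = [-0.2257 - (-0.1947)(-0.1947)] / [1 - (-0.1947)(-0.1947)]
         = -0.26360809 / 0.96209191 = -0.274.
Therefore phi_{22} = -0.2740.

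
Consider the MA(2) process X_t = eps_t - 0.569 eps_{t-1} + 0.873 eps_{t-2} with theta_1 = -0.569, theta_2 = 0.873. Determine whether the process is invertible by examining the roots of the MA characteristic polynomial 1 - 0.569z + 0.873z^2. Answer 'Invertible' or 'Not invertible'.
\text{Invertible}

The MA(q) characteristic polynomial is P(z) = 1 - 0.569z + 0.873z^2.
Invertibility requires all roots to lie outside the unit circle, i.e. |z| > 1 for every root.
Set 1 + (-0.569) z + (0.873) z^2 = 0, i.e. a z^2 + b z + c = 0 with a = 0.873, b = -0.569, c = 1.
Discriminant D = b^2 - 4ac = (-0.569)^2 - 4*(0.873)*1 = 0.323761 - (3.492) = -3.168239.
D < 0, so the roots are the complex-conjugate pair z = (-b +/- i sqrt(-D)) / (2a) = 0.3259 +/- 1.0194i.
For a conjugate pair |z|^2 = z * conj(z) = (product of roots) = c/a = 1/(0.873) = 1.145475, so |z| = sqrt(1.145475) = 1.0703 for both roots.
Moduli of all roots: 1.0703, 1.0703.
All moduli strictly greater than 1? Yes.
Verdict: Invertible.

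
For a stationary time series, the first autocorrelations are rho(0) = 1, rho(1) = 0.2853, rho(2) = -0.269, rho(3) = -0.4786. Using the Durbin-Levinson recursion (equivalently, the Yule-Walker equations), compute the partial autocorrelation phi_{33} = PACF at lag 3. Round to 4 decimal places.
\phi_{33} = -0.3360

The PACF at lag k is phi_{kk}, the last component of the solution
to the Yule-Walker system G_k phi = r_k where
  (G_k)_{ij} = rho(|i - j|), (r_k)_i = rho(i), i,j = 1..k.
Equivalently, Durbin-Levinson gives phi_{kk} iteratively:
  phi_{11} = rho(1)
  phi_{kk} = [rho(k) - sum_{j=1..k-1} phi_{k-1,j} rho(k-j)]
            / [1 - sum_{j=1..k-1} phi_{k-1,j} rho(j)],
  phi_{k,j} = phi_{k-1,j} - phi_{kk} phi_{k-1,k-j},  j = 1..k-1.
Step k = 1:
  phi_11 = rho(1) = 0.2853.
Step k = 2:
  phi_22 = [rho(2) - phi_11 rho(1)] / [1 - phi_11 rho(1)] = [-0.269 - (0.2853)(0.2853)] / [1 - (0.2853)(0.2853)]
         = -0.35039609 / 0.91860391 = -0.381444.
  Update: phi_21 = phi_11 - phi_22 phi_11 = 0.2853 - (-0.381444)(0.2853) = 0.394126.
Step k = 3:
  phi_33 = [rho(3) - phi_21 rho(2) - phi_22 rho(1)] / [1 - phi_21 rho(1) - phi_22 rho(2)]
    numerator   = -0.4786 - (0.394126)(-0.269) - (-0.381444)(0.2853) = -0.26375408
    denominator = 1 - (0.394126)(0.2853) - (-0.381444)(-0.269) = 0.78494737
  phi_33 = -0.26375408 / 0.78494737 = -0.336.
Therefore phi_{33} = -0.3360.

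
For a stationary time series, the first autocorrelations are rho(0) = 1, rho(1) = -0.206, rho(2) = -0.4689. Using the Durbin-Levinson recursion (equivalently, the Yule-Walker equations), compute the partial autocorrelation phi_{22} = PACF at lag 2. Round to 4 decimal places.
\phi_{22} = -0.5340

The PACF at lag k is phi_{kk}, the last component of the solution
to the Yule-Walker system G_k phi = r_k where
  (G_k)_{ij} = rho(|i - j|), (r_k)_i = rho(i), i,j = 1..k.
Equivalently, Durbin-Levinson gives phi_{kk} iteratively:
  phi_{11} = rho(1)
  phi_{kk} = [rho(k) - sum_{j=1..k-1} phi_{k-1,j} rho(k-j)]
            / [1 - sum_{j=1..k-1} phi_{k-1,j} rho(j)],
  phi_{k,j} = phi_{k-1,j} - phi_{kk} phi_{k-1,k-j},  j = 1..k-1.
Step k = 1:
  phi_11 = rho(1) = -0.206.
Step k = 2:
  phi_22 = [rho(2) - phi_11 rho(1)] / [1 - phi_11 rho(1)] = [-0.4689 - (-0.206)(-0.206)] / [1 - (-0.206)(-0.206)]
         = -0.511336 / 0.957564 = -0.534.
Therefore phi_{22} = -0.5340.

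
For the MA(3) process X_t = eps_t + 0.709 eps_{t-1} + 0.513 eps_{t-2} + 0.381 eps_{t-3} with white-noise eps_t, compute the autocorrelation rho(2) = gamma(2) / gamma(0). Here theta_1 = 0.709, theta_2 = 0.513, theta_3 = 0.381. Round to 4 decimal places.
\rho(2) = 0.4098

For an MA(q) process with theta_0 = 1, the autocovariance is
  gamma(k) = sigma^2 * sum_{i=0..q-k} theta_i * theta_{i+k},
and rho(k) = gamma(k) / gamma(0). Sigma^2 cancels.
  numerator   = (1)*(0.513) + (0.709)*(0.381) = 0.783129.
  denominator = (1)^2 + (0.709)^2 + (0.513)^2 + (0.381)^2 = 1.911011.
  rho(2) = 0.783129 / 1.911011 = 0.4098.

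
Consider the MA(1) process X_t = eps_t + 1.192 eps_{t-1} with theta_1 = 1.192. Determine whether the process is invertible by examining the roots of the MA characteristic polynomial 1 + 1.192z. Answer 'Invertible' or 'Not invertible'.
\text{Not invertible}

The MA(q) characteristic polynomial is P(z) = 1 + 1.192z.
Invertibility requires all roots to lie outside the unit circle, i.e. |z| > 1 for every root.
This is linear in z: 1 + (1.192) z = 0  =>  z = -1/(1.192) = -0.838926,  |z| = 0.838926.
Moduli of all roots: 0.8389.
All moduli strictly greater than 1? No.
Verdict: Not invertible.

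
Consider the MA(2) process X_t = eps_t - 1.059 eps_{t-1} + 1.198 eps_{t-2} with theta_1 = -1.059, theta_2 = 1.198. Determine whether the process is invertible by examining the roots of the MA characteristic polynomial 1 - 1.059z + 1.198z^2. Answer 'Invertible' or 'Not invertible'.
\text{Not invertible}

The MA(q) characteristic polynomial is P(z) = 1 - 1.059z + 1.198z^2.
Invertibility requires all roots to lie outside the unit circle, i.e. |z| > 1 for every root.
Set 1 + (-1.059) z + (1.198) z^2 = 0, i.e. a z^2 + b z + c = 0 with a = 1.198, b = -1.059, c = 1.
Discriminant D = b^2 - 4ac = (-1.059)^2 - 4*(1.198)*1 = 1.121481 - (4.792) = -3.670519.
D < 0, so the roots are the complex-conjugate pair z = (-b +/- i sqrt(-D)) / (2a) = 0.442 +/- 0.7996i.
For a conjugate pair |z|^2 = z * conj(z) = (product of roots) = c/a = 1/(1.198) = 0.834725, so |z| = sqrt(0.834725) = 0.9136 for both roots.
Moduli of all roots: 0.9136, 0.9136.
All moduli strictly greater than 1? No.
Verdict: Not invertible.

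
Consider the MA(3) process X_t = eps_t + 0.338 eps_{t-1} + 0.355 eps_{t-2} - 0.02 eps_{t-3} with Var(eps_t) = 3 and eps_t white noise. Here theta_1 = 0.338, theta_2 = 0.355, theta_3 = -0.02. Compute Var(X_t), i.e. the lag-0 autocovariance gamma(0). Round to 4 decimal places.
\gamma(0) = 3.7220

For an MA(q) process X_t = eps_t + sum_i theta_i eps_{t-i} with
Var(eps_t) = sigma^2, the variance is
  gamma(0) = sigma^2 * (1 + sum_i theta_i^2).
  sum_i theta_i^2 = (0.338)^2 + (0.355)^2 + (-0.02)^2 = 0.114244 + 0.126025 + 0.0004 = 0.240669.
  gamma(0) = 3 * (1 + 0.240669) = 3 * 1.240669 = 3.722007, which rounds to 3.7220.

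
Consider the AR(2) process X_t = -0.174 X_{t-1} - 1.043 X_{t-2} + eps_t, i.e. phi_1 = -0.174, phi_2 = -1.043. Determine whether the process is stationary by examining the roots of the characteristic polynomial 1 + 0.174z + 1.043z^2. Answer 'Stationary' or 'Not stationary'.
\text{Not stationary}

The AR(p) characteristic polynomial is P(z) = 1 + 0.174z + 1.043z^2.
Stationarity requires all roots to lie outside the unit circle, i.e. |z| > 1 for every root.
Set 1 + (0.174) z + (1.043) z^2 = 0, i.e. a z^2 + b z + c = 0 with a = 1.043, b = 0.174, c = 1.
Discriminant D = b^2 - 4ac = (0.174)^2 - 4*(1.043)*1 = 0.030276 - (4.172) = -4.141724.
D < 0, so the roots are the complex-conjugate pair z = (-b +/- i sqrt(-D)) / (2a) = -0.0834 +/- 0.9756i.
For a conjugate pair |z|^2 = z * conj(z) = (product of roots) = c/a = 1/(1.043) = 0.958773, so |z| = sqrt(0.958773) = 0.9792 for both roots.
Moduli of all roots: 0.9792, 0.9792.
All moduli strictly greater than 1? No.
Verdict: Not stationary.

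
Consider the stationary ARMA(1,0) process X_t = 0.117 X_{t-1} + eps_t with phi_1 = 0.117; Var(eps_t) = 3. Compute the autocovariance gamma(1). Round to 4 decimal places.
\gamma(1) = 0.3559

Multiply the model equation by X_{t-k} and take expectations. With theta_0 = psi_0 = 1 and psi_j the MA(infinity) weights, this gives
  gamma(k) - sum_i phi_i gamma(k-i) = c_k,
  c_k = sigma^2 * sum_{j=k..q} theta_j psi_{j-k}   (c_k = 0 for k > q),
using gamma(-m) = gamma(m).
Pure AR (q = 0): c_0 = sigma^2 = 3, c_k = 0 for k >= 1.
Equations for k = 0 and k = 1 (AR order 1):
  gamma(0) = phi_1 gamma(1) + c_0
  gamma(1) = phi_1 gamma(0) + c_1
Substituting the second into the first: gamma(0) (1 - phi_1^2) = c_0 + phi_1 c_1, so
  gamma(0) = c_0 / (1 - phi_1^2) = 3 / (1 - (0.117)^2) = 3 / 0.986311 = 3.041637.
  gamma(1) = phi_1 gamma(0) = (0.117)(3.041637) = 0.355872.
Therefore gamma(1) = 0.3559 (to 4 decimal places).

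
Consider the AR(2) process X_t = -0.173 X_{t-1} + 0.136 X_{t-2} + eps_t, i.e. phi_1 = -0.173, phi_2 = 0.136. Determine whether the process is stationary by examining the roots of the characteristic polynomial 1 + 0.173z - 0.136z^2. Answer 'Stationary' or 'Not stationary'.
\text{Stationary}

The AR(p) characteristic polynomial is P(z) = 1 + 0.173z - 0.136z^2.
Stationarity requires all roots to lie outside the unit circle, i.e. |z| > 1 for every root.
Set 1 + (0.173) z + (-0.136) z^2 = 0, i.e. a z^2 + b z + c = 0 with a = -0.136, b = 0.173, c = 1.
Discriminant D = b^2 - 4ac = (0.173)^2 - 4*(-0.136)*1 = 0.029929 - (-0.544) = 0.573929.
D >= 0, so the roots are real: z = (-b +/- sqrt(D)) / (2a) = (-0.173 +/- 0.757581) / (-0.272).
  z_1 = (-0.173 + 0.757581) / (-0.272) = -2.1492,   |z_1| = 2.1492.
  z_2 = (-0.173 - 0.757581) / (-0.272) = 3.4213,   |z_2| = 3.4213.
Moduli of all roots: 2.1492, 3.4213.
All moduli strictly greater than 1? Yes.
Verdict: Stationary.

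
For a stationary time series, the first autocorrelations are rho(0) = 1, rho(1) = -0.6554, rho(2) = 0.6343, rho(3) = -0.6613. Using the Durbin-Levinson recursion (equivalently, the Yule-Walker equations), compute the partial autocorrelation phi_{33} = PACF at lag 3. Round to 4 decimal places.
\phi_{33} = -0.3211

The PACF at lag k is phi_{kk}, the last component of the solution
to the Yule-Walker system G_k phi = r_k where
  (G_k)_{ij} = rho(|i - j|), (r_k)_i = rho(i), i,j = 1..k.
Equivalently, Durbin-Levinson gives phi_{kk} iteratively:
  phi_{11} = rho(1)
  phi_{kk} = [rho(k) - sum_{j=1..k-1} phi_{k-1,j} rho(k-j)]
            / [1 - sum_{j=1..k-1} phi_{k-1,j} rho(j)],
  phi_{k,j} = phi_{k-1,j} - phi_{kk} phi_{k-1,k-j},  j = 1..k-1.
Step k = 1:
  phi_11 = rho(1) = -0.6554.
Step k = 2:
  phi_22 = [rho(2) - phi_11 rho(1)] / [1 - phi_11 rho(1)] = [0.6343 - (-0.6554)(-0.6554)] / [1 - (-0.6554)(-0.6554)]
         = 0.20475084 / 0.57045084 = 0.358928.
  Update: phi_21 = phi_11 - phi_22 phi_11 = -0.6554 - (0.358928)(-0.6554) = -0.420159.
Step k = 3:
  phi_33 = [rho(3) - phi_21 rho(2) - phi_22 rho(1)] / [1 - phi_21 rho(1) - phi_22 rho(2)]
    numerator   = -0.6613 - (-0.420159)(0.6343) - (0.358928)(-0.6554) = -0.15955197
    denominator = 1 - (-0.420159)(-0.6554) - (0.358928)(0.6343) = 0.49696001
  phi_33 = -0.15955197 / 0.49696001 = -0.3211.
Therefore phi_{33} = -0.3211.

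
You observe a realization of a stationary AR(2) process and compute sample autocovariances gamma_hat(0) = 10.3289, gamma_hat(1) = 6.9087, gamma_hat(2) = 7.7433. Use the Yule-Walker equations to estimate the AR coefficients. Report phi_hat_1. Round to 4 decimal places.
\hat\phi_{1} = 0.3030

The Yule-Walker equations for an AR(p) process read, in matrix form,
  Gamma_p phi = r_p,   with   (Gamma_p)_{ij} = gamma(|i - j|),
                       (r_p)_i = gamma(i),   i,j = 1..p.
Substitute the sample gammas (Toeplitz matrix and right-hand side of size 2):
  Gamma_p = [[10.3289, 6.9087], [6.9087, 10.3289]]
  r_p     = [6.9087, 7.7433]
Written out:
  10.3289 phi_1 + 6.9087 phi_2 = 6.9087
  6.9087 phi_1 + 10.3289 phi_2 = 7.7433
Solve by Cramer's rule:
  det = gamma(0)^2 - gamma(1)^2 = (10.3289)^2 - (6.9087)^2 = 106.68617521 - 47.73013569 = 58.95603952
  phi_hat_1 = [gamma(1) gamma(0) - gamma(1) gamma(2)] / det = [(6.9087)(10.3289) - (6.9087)(7.7433)] / 58.95603952 = 17.86313472 / 58.95603952 = 0.303
  phi_hat_2 = [gamma(0) gamma(2) - gamma(1)^2] / det = [(10.3289)(7.7433) - (6.9087)^2] / 58.95603952 = 32.24963568 / 58.95603952 = 0.547
So phi_hat = [0.3030, 0.5470].
Therefore phi_hat_1 = 0.3030.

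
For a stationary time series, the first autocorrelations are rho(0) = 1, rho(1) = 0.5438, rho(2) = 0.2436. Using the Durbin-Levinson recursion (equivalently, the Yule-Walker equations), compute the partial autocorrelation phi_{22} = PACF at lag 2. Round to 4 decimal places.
\phi_{22} = -0.0740

The PACF at lag k is phi_{kk}, the last component of the solution
to the Yule-Walker system G_k phi = r_k where
  (G_k)_{ij} = rho(|i - j|), (r_k)_i = rho(i), i,j = 1..k.
Equivalently, Durbin-Levinson gives phi_{kk} iteratively:
  phi_{11} = rho(1)
  phi_{kk} = [rho(k) - sum_{j=1..k-1} phi_{k-1,j} rho(k-j)]
            / [1 - sum_{j=1..k-1} phi_{k-1,j} rho(j)],
  phi_{k,j} = phi_{k-1,j} - phi_{kk} phi_{k-1,k-j},  j = 1..k-1.
Step k = 1:
  phi_11 = rho(1) = 0.5438.
Step k = 2:
  phi_22 = [rho(2) - phi_11 rho(1)] / [1 - phi_11 rho(1)] = [0.2436 - (0.5438)(0.5438)] / [1 - (0.5438)(0.5438)]
         = -0.05211844 / 0.70428156 = -0.074.
Therefore phi_{22} = -0.0740.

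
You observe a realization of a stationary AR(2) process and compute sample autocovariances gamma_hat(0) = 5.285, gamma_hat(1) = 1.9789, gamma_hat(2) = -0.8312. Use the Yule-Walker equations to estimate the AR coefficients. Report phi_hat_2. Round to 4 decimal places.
\hat\phi_{2} = -0.3460

The Yule-Walker equations for an AR(p) process read, in matrix form,
  Gamma_p phi = r_p,   with   (Gamma_p)_{ij} = gamma(|i - j|),
                       (r_p)_i = gamma(i),   i,j = 1..p.
Substitute the sample gammas (Toeplitz matrix and right-hand side of size 2):
  Gamma_p = [[5.285, 1.9789], [1.9789, 5.285]]
  r_p     = [1.9789, -0.8312]
Written out:
  5.285 phi_1 + 1.9789 phi_2 = 1.9789
  1.9789 phi_1 + 5.285 phi_2 = -0.8312
Solve by Cramer's rule:
  det = gamma(0)^2 - gamma(1)^2 = (5.285)^2 - (1.9789)^2 = 27.931225 - 3.91604521 = 24.01517979
  phi_hat_1 = [gamma(1) gamma(0) - gamma(1) gamma(2)] / det = [(1.9789)(5.285) - (1.9789)(-0.8312)] / 24.01517979 = 12.10334818 / 24.01517979 = 0.504
  phi_hat_2 = [gamma(0) gamma(2) - gamma(1)^2] / det = [(5.285)(-0.8312) - (1.9789)^2] / 24.01517979 = -8.30893721 / 24.01517979 = -0.346
So phi_hat = [0.5040, -0.3460].
Therefore phi_hat_2 = -0.3460.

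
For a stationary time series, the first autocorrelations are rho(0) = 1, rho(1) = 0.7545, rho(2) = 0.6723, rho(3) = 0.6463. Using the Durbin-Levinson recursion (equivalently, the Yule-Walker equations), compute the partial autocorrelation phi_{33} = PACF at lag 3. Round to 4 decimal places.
\phi_{33} = 0.1968

The PACF at lag k is phi_{kk}, the last component of the solution
to the Yule-Walker system G_k phi = r_k where
  (G_k)_{ij} = rho(|i - j|), (r_k)_i = rho(i), i,j = 1..k.
Equivalently, Durbin-Levinson gives phi_{kk} iteratively:
  phi_{11} = rho(1)
  phi_{kk} = [rho(k) - sum_{j=1..k-1} phi_{k-1,j} rho(k-j)]
            / [1 - sum_{j=1..k-1} phi_{k-1,j} rho(j)],
  phi_{k,j} = phi_{k-1,j} - phi_{kk} phi_{k-1,k-j},  j = 1..k-1.
Step k = 1:
  phi_11 = rho(1) = 0.7545.
Step k = 2:
  phi_22 = [rho(2) - phi_11 rho(1)] / [1 - phi_11 rho(1)] = [0.6723 - (0.7545)(0.7545)] / [1 - (0.7545)(0.7545)]
         = 0.10302975 / 0.43072975 = 0.239198.
  Update: phi_21 = phi_11 - phi_22 phi_11 = 0.7545 - (0.239198)(0.7545) = 0.574025.
Step k = 3:
  phi_33 = [rho(3) - phi_21 rho(2) - phi_22 rho(1)] / [1 - phi_21 rho(1) - phi_22 rho(2)]
    numerator   = 0.6463 - (0.574025)(0.6723) - (0.239198)(0.7545) = 0.079908
    denominator = 1 - (0.574025)(0.7545) - (0.239198)(0.6723) = 0.40608523
  phi_33 = 0.079908 / 0.40608523 = 0.1968.
Therefore phi_{33} = 0.1968.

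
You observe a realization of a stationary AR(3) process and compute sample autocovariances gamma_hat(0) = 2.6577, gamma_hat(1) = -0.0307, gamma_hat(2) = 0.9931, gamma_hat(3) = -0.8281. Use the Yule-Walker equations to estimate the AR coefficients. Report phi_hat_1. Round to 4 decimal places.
\hat\phi_{1} = 0.1250

The Yule-Walker equations for an AR(p) process read, in matrix form,
  Gamma_p phi = r_p,   with   (Gamma_p)_{ij} = gamma(|i - j|),
                       (r_p)_i = gamma(i),   i,j = 1..p.
Substitute the sample gammas (Toeplitz matrix and right-hand side of size 3):
  Gamma_p = [[2.6577, -0.0307, 0.9931], [-0.0307, 2.6577, -0.0307], [0.9931, -0.0307, 2.6577]]
  r_p     = [-0.0307, 0.9931, -0.8281]
Written out (R1..R3):
  (R1) 2.6577 phi_1 - 0.0307 phi_2 + 0.9931 phi_3 = -0.0307
  (R2) -0.0307 phi_1 + 2.6577 phi_2 - 0.0307 phi_3 = 0.9931
  (R3) 0.9931 phi_1 - 0.0307 phi_2 + 2.6577 phi_3 = -0.8281
Gaussian elimination:
  R2 <- R2 - (-0.0307/2.6577) R1 = R2 - (-0.011551) R1:  2.657345 phi_2 - 0.019228 phi_3 = 0.992745
  R3 <- R3 - (0.9931/2.6577) R1 = R3 - (0.373669) R1:  -0.019228 phi_2 + 2.286609 phi_3 = -0.816628
  R3 <- R3 - (-0.019228/2.657345) R2 = R3 - (-0.007236) R2:  2.28647 phi_3 = -0.809445
Back-substitution:
  phi_hat_3 = -0.809445 / 2.28647 = -0.354015
  phi_hat_2 = (0.992745 - (-0.019228)(-0.354015)) / 2.657345 = 0.371024
  phi_hat_1 = (-0.0307 - (-0.0307)(0.371024) - (0.9931)(-0.354015)) / 2.6577 = 0.125019
So phi_hat = [0.1250, 0.3710, -0.3540].
Therefore phi_hat_1 = 0.1250.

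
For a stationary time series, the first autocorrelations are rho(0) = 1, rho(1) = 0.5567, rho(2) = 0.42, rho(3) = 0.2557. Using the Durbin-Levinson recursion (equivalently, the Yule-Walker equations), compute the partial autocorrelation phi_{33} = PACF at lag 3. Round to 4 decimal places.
\phi_{33} = -0.0440

The PACF at lag k is phi_{kk}, the last component of the solution
to the Yule-Walker system G_k phi = r_k where
  (G_k)_{ij} = rho(|i - j|), (r_k)_i = rho(i), i,j = 1..k.
Equivalently, Durbin-Levinson gives phi_{kk} iteratively:
  phi_{11} = rho(1)
  phi_{kk} = [rho(k) - sum_{j=1..k-1} phi_{k-1,j} rho(k-j)]
            / [1 - sum_{j=1..k-1} phi_{k-1,j} rho(j)],
  phi_{k,j} = phi_{k-1,j} - phi_{kk} phi_{k-1,k-j},  j = 1..k-1.
Step k = 1:
  phi_11 = rho(1) = 0.5567.
Step k = 2:
  phi_22 = [rho(2) - phi_11 rho(1)] / [1 - phi_11 rho(1)] = [0.42 - (0.5567)(0.5567)] / [1 - (0.5567)(0.5567)]
         = 0.11008511 / 0.69008511 = 0.159524.
  Update: phi_21 = phi_11 - phi_22 phi_11 = 0.5567 - (0.159524)(0.5567) = 0.467893.
Step k = 3:
  phi_33 = [rho(3) - phi_21 rho(2) - phi_22 rho(1)] / [1 - phi_21 rho(1) - phi_22 rho(2)]
    numerator   = 0.2557 - (0.467893)(0.42) - (0.159524)(0.5567) = -0.02962205
    denominator = 1 - (0.467893)(0.5567) - (0.159524)(0.42) = 0.6725239
  phi_33 = -0.02962205 / 0.6725239 = -0.044.
Therefore phi_{33} = -0.0440.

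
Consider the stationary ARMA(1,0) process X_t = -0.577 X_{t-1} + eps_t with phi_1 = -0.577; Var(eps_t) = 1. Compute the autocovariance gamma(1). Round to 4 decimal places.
\gamma(1) = -0.8650

Multiply the model equation by X_{t-k} and take expectations. With theta_0 = psi_0 = 1 and psi_j the MA(infinity) weights, this gives
  gamma(k) - sum_i phi_i gamma(k-i) = c_k,
  c_k = sigma^2 * sum_{j=k..q} theta_j psi_{j-k}   (c_k = 0 for k > q),
using gamma(-m) = gamma(m).
Pure AR (q = 0): c_0 = sigma^2 = 1, c_k = 0 for k >= 1.
Equations for k = 0 and k = 1 (AR order 1):
  gamma(0) = phi_1 gamma(1) + c_0
  gamma(1) = phi_1 gamma(0) + c_1
Substituting the second into the first: gamma(0) (1 - phi_1^2) = c_0 + phi_1 c_1, so
  gamma(0) = c_0 / (1 - phi_1^2) = 1 / (1 - (-0.577)^2) = 1 / 0.667071 = 1.499091.
  gamma(1) = phi_1 gamma(0) = (-0.577)(1.499091) = -0.864975.
Therefore gamma(1) = -0.8650 (to 4 decimal places).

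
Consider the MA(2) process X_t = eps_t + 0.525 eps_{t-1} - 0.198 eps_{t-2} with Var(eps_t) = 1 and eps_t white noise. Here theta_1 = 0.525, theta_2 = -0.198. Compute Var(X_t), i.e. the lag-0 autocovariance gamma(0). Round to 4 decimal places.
\gamma(0) = 1.3148

For an MA(q) process X_t = eps_t + sum_i theta_i eps_{t-i} with
Var(eps_t) = sigma^2, the variance is
  gamma(0) = sigma^2 * (1 + sum_i theta_i^2).
  sum_i theta_i^2 = (0.525)^2 + (-0.198)^2 = 0.275625 + 0.039204 = 0.314829.
  gamma(0) = 1 * (1 + 0.314829) = 1 * 1.314829 = 1.314829, which rounds to 1.3148.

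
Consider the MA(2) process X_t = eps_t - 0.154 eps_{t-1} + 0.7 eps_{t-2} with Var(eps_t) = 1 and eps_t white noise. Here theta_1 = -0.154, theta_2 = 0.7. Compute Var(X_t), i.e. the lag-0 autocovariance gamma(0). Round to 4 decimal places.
\gamma(0) = 1.5137

For an MA(q) process X_t = eps_t + sum_i theta_i eps_{t-i} with
Var(eps_t) = sigma^2, the variance is
  gamma(0) = sigma^2 * (1 + sum_i theta_i^2).
  sum_i theta_i^2 = (-0.154)^2 + (0.7)^2 = 0.023716 + 0.49 = 0.513716.
  gamma(0) = 1 * (1 + 0.513716) = 1 * 1.513716 = 1.513716, which rounds to 1.5137.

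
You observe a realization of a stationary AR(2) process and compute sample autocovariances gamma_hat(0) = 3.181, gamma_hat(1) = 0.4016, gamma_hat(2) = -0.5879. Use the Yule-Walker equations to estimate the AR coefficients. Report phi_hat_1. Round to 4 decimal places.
\hat\phi_{1} = 0.1520

The Yule-Walker equations for an AR(p) process read, in matrix form,
  Gamma_p phi = r_p,   with   (Gamma_p)_{ij} = gamma(|i - j|),
                       (r_p)_i = gamma(i),   i,j = 1..p.
Substitute the sample gammas (Toeplitz matrix and right-hand side of size 2):
  Gamma_p = [[3.181, 0.4016], [0.4016, 3.181]]
  r_p     = [0.4016, -0.5879]
Written out:
  3.181 phi_1 + 0.4016 phi_2 = 0.4016
  0.4016 phi_1 + 3.181 phi_2 = -0.5879
Solve by Cramer's rule:
  det = gamma(0)^2 - gamma(1)^2 = (3.181)^2 - (0.4016)^2 = 10.118761 - 0.16128256 = 9.95747844
  phi_hat_1 = [gamma(1) gamma(0) - gamma(1) gamma(2)] / det = [(0.4016)(3.181) - (0.4016)(-0.5879)] / 9.95747844 = 1.51359024 / 9.95747844 = 0.152
  phi_hat_2 = [gamma(0) gamma(2) - gamma(1)^2] / det = [(3.181)(-0.5879) - (0.4016)^2] / 9.95747844 = -2.03139246 / 9.95747844 = -0.204
So phi_hat = [0.1520, -0.2040].
Therefore phi_hat_1 = 0.1520.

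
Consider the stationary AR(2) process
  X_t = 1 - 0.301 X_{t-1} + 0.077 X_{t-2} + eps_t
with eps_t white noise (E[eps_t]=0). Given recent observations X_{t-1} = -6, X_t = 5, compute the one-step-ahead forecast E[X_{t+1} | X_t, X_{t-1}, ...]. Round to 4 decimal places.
E[X_{t+1} \mid \mathcal F_t] = -0.9670

For an AR(p) model X_t = c + sum_i phi_i X_{t-i} + eps_t, the
one-step-ahead conditional mean is
  E[X_{t+1} | X_t, ...] = c + sum_i phi_i X_{t+1-i}.
Substitute known values:
  E[X_{t+1} | ...] = 1 + (-0.301) * (5) + (0.077) * (-6)
                   = -0.9670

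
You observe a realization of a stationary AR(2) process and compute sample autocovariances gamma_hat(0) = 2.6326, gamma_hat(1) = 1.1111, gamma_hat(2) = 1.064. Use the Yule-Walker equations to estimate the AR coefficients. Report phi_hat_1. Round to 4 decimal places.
\hat\phi_{1} = 0.3060

The Yule-Walker equations for an AR(p) process read, in matrix form,
  Gamma_p phi = r_p,   with   (Gamma_p)_{ij} = gamma(|i - j|),
                       (r_p)_i = gamma(i),   i,j = 1..p.
Substitute the sample gammas (Toeplitz matrix and right-hand side of size 2):
  Gamma_p = [[2.6326, 1.1111], [1.1111, 2.6326]]
  r_p     = [1.1111, 1.064]
Written out:
  2.6326 phi_1 + 1.1111 phi_2 = 1.1111
  1.1111 phi_1 + 2.6326 phi_2 = 1.064
Solve by Cramer's rule:
  det = gamma(0)^2 - gamma(1)^2 = (2.6326)^2 - (1.1111)^2 = 6.93058276 - 1.23454321 = 5.69603955
  phi_hat_1 = [gamma(1) gamma(0) - gamma(1) gamma(2)] / det = [(1.1111)(2.6326) - (1.1111)(1.064)] / 5.69603955 = 1.74287146 / 5.69603955 = 0.306
  phi_hat_2 = [gamma(0) gamma(2) - gamma(1)^2] / det = [(2.6326)(1.064) - (1.1111)^2] / 5.69603955 = 1.56654319 / 5.69603955 = 0.275
So phi_hat = [0.3060, 0.2750].
Therefore phi_hat_1 = 0.3060.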